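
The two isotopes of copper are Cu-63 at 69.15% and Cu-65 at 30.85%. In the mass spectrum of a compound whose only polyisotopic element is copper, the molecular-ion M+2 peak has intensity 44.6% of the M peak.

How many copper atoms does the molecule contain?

With n Cu atoms, P(M+2)/P(M) = C(n,1)·p^(n−1)q / p^n = n·q/p = n · 0.3085/0.6915.
n = 0.446 × 0.6915/0.3085 = 1.00 ≈ 1

1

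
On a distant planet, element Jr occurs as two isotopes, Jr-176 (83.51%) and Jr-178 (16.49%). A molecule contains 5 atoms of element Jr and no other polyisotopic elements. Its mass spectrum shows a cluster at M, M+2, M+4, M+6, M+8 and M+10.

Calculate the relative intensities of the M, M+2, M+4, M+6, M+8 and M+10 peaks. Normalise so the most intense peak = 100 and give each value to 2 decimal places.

100.00 : 98.73 : 38.99 : 7.70 : 0.76 : 0.03

Each Jr atom is independently Jr-176 (p = 0.8351) or Jr-178 (q = 0.1649); the cluster is the binomial expansion (p + q)^5.
P(M) = 0.8351^5 = 0.406156
P(M+2) = 5 × 0.8351^4 × 0.1649^1 = 0.401000
P(M+4) = 10 × 0.8351^3 × 0.1649^2 = 0.158364
P(M+6) = 10 × 0.8351^2 × 0.1649^3 = 0.031271
P(M+8) = 5 × 0.8351^1 × 0.1649^4 = 0.003087
P(M+10) = 0.1649^5 = 0.000122
The M peak is largest (0.406156); scaling to 100 gives 100.00 : 98.73 : 38.99 : 7.70 : 0.76 : 0.03.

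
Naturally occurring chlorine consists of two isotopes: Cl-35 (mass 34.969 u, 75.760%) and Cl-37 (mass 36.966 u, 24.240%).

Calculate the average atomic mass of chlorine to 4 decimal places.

35.4531 u

Ar = Σ fᵢ·mᵢ = 0.75760 × 34.969 + 0.24240 × 36.966
= 26.49251 + 8.96056 = 35.45307 u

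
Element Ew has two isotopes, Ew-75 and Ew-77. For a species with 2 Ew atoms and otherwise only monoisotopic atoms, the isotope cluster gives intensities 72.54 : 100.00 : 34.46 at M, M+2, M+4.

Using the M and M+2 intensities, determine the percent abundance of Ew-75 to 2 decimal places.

59.20%

Write p for the Ew-75 fraction. I(M+2)/I(M) = [C(2,1)·p^1·(1−p)] / p^2 = 2·(1−p)/p = 100.00/72.54 = 1.3785
(1−p)/p = 1.3785/2 = 0.6893  ⇒  p = 1/(1 + 0.6893) = 0.5920
Ew-75: 59.20%, Ew-77: 40.80%.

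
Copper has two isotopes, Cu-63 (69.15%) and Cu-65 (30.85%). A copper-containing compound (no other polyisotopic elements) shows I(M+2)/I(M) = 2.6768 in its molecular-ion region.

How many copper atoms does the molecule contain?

6

The M+2/M ratio from n Cu atoms is n · q/p = n · 0.3085/0.6915.
n = 2.6768 × 0.6915/0.3085 = 6.00 ≈ 6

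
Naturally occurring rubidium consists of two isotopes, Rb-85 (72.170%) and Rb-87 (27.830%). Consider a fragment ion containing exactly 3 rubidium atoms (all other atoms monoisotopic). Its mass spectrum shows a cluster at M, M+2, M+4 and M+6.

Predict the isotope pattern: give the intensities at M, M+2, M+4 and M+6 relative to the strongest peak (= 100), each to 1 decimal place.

86.4 : 100.0 : 38.6 : 5.0

Expanding (0.72170 + 0.27830)^3:
P(M) = 0.72170^3 = 0.375898
P(M+2) = 3 × 0.72170^2 × 0.27830^1 = 0.434858
P(M+4) = 3 × 0.72170^1 × 0.27830^2 = 0.167689
P(M+6) = 0.27830^3 = 0.021555
The M+2 peak is largest (0.434858); scaling to 100 gives 86.4 : 100.0 : 38.6 : 5.0.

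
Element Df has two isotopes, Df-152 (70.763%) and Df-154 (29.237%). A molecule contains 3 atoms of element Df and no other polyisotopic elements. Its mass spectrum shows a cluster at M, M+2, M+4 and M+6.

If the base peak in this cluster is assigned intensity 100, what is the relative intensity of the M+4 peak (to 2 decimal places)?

41.32

(0.70763 + 0.29237)^3 gives M 0.3543, M+2 0.4392, M+4 0.1815, M+6 0.0250; the largest is M+2.
P(M+2) = C(3,1) × 0.70763^2 × 0.29237^1 = 3 × 0.50074022 × 0.29237 = 0.439204 (base)
P(M+4) = C(3,2) × 0.70763^1 × 0.29237^2 = 3 × 0.70763 × 0.08548022 = 0.181465
Relative intensity = 0.181465 / 0.439204 × 100 = 41.32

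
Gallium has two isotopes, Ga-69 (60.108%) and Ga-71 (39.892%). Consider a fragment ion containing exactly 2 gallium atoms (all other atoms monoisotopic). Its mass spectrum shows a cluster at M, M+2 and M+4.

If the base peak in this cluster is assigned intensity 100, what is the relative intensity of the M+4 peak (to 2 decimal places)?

(0.60108 + 0.39892)^2 gives M 0.3613, M+2 0.4796, M+4 0.1591; the largest is M+2.
P(M+2) = C(2,1) × 0.60108^1 × 0.39892^1 = 2 × 0.60108 × 0.39892 = 0.479566 (base)
P(M+4) = C(2,2) × 0.60108^0 × 0.39892^2 = 1 × 1.0000 × 0.15913717 = 0.159137
Relative intensity = 0.159137 / 0.479566 × 100 = 33.18

33.18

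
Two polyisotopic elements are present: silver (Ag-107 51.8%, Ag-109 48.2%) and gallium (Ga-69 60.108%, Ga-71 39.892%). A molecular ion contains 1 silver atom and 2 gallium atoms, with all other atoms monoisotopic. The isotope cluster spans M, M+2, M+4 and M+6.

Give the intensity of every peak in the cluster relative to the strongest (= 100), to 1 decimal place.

44.3 : 100.0 : 74.2 : 18.2

Silver pattern (n=1): 0.5180 : 0.4820
Gallium pattern (n=2): 0.36129717 : 0.47956567 : 0.15913717
Convolve the two distributions (both contribute in 2-u steps):
  M: 0.5180×0.36129717 = 0.187152
  M+2: 0.5180×0.47956567 + 0.4820×0.36129717 = 0.422560
  M+4: 0.5180×0.15913717 + 0.4820×0.47956567 = 0.313584
  M+6: 0.4820×0.15913717 = 0.076704
Scale to base peak (0.422560) = 100: 44.3 : 100.0 : 74.2 : 18.2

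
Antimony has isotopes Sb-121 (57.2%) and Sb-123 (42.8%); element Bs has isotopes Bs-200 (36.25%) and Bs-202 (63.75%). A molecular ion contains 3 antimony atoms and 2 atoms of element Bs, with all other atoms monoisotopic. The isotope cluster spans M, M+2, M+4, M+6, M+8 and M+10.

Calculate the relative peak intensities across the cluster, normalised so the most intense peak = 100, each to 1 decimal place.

Antimony pattern (n=3): 0.18714925 : 0.42010426 : 0.31434374 : 0.07840275
Element Bs pattern (n=2): 0.13140625 : 0.4621875 : 0.40640625
Convolve the two distributions (both contribute in 2-u steps):
  M: 0.18714925×0.13140625 = 0.024593
  M+2: 0.18714925×0.4621875 + 0.42010426×0.13140625 = 0.141702
  M+4: 0.18714925×0.40640625 + 0.42010426×0.4621875 + 0.31434374×0.13140625 = 0.311532
  M+6: 0.42010426×0.40640625 + 0.31434374×0.4621875 + 0.07840275×0.13140625 = 0.326321
  M+8: 0.31434374×0.40640625 + 0.07840275×0.4621875 = 0.163988
  M+10: 0.07840275×0.40640625 = 0.031863
Scale to base peak (0.326321) = 100: 7.5 : 43.4 : 95.5 : 100.0 : 50.3 : 9.8

7.5 : 43.4 : 95.5 : 100.0 : 50.3 : 9.8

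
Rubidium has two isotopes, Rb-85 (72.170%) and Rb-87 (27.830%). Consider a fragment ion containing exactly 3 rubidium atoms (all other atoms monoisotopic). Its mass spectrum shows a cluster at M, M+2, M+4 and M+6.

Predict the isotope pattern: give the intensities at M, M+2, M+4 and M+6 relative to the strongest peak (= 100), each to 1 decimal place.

Expanding (0.72170 + 0.27830)^3:
P(M) = 0.72170^3 = 0.375898
P(M+2) = 3 × 0.72170^2 × 0.27830^1 = 0.434858
P(M+4) = 3 × 0.72170^1 × 0.27830^2 = 0.167689
P(M+6) = 0.27830^3 = 0.021555
The M+2 peak is largest (0.434858); scaling to 100 gives 86.4 : 100.0 : 38.6 : 5.0.

86.4 : 100.0 : 38.6 : 5.0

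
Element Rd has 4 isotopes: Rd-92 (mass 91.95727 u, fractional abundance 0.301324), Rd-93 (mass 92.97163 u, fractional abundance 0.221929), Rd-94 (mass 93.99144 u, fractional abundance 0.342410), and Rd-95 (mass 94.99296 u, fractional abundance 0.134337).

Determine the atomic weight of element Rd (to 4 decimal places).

93.2867 u

The abundance-weighted mean is 0.301324 × 91.95727 + 0.221929 × 92.97163 + 0.342410 × 93.99144 + 0.134337 × 94.99296
= 27.708932 + 20.633101 + 32.183609 + 12.761069 = 93.286711 u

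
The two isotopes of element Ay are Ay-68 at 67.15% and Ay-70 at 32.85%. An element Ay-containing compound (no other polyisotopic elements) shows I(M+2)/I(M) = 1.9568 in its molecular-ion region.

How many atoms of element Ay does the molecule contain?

4

With n Ay atoms, P(M+2)/P(M) = C(n,1)·p^(n−1)q / p^n = n·q/p = n · 0.3285/0.6715.
n = 1.9568 × 0.6715/0.3285 = 4.00 ≈ 4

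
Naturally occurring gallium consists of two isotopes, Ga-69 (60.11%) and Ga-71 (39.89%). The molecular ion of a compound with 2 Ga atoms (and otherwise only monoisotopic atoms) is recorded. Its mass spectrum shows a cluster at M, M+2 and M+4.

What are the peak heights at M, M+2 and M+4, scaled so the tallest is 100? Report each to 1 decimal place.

Each Ga atom is independently Ga-69 (p = 0.6011) or Ga-71 (q = 0.3989); the cluster is the binomial expansion (p + q)^2.
P(M) = 0.6011^2 = 0.361321
P(M+2) = 2 × 0.6011^1 × 0.3989^1 = 0.479558
P(M+4) = 0.3989^2 = 0.159121
The M+2 peak is largest (0.479558); scaling to 100 gives 75.3 : 100.0 : 33.2.

75.3 : 100.0 : 33.2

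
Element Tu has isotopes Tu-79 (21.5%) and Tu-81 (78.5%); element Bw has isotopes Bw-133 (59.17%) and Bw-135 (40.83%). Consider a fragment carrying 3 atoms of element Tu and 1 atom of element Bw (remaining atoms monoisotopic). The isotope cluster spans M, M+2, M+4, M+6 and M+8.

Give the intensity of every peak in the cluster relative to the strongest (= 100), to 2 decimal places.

1.31 : 15.27 : 62.35 : 100.00 : 44.04

Element Tu pattern (n=3): 0.00993837 : 0.10885987 : 0.39746513 : 0.48373663
Element Bw pattern (n=1): 0.5917 : 0.4083
Convolve the two distributions (both contribute in 2-u steps):
  M: 0.00993837×0.5917 = 0.005881
  M+2: 0.00993837×0.4083 + 0.10885987×0.5917 = 0.068470
  M+4: 0.10885987×0.4083 + 0.39746513×0.5917 = 0.279628
  M+6: 0.39746513×0.4083 + 0.48373663×0.5917 = 0.448512
  M+8: 0.48373663×0.4083 = 0.197510
Scale to base peak (0.448512) = 100: 1.31 : 15.27 : 62.35 : 100.00 : 44.04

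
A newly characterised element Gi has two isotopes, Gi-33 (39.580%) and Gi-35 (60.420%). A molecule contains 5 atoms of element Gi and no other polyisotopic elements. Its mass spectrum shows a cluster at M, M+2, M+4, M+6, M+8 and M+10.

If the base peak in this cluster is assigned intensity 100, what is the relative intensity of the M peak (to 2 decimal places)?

2.81

Binomial terms of (0.39580 + 0.60420)^5: M 0.0097, M+2 0.0741, M+4 0.2264, M+6 0.3455, M+8 0.2637, M+10 0.0805 → M+6 is the base peak.
P(M+6) = C(5,3) × 0.39580^2 × 0.60420^3 = 10 × 0.15665764 × 0.22056783 = 0.345536 (base)
P(M) = C(5,0) × 0.39580^5 × 0.60420^0 = 1 × 0.00971357 × 1.0000 = 0.009714
Relative intensity = 0.009714 / 0.345536 × 100 = 2.81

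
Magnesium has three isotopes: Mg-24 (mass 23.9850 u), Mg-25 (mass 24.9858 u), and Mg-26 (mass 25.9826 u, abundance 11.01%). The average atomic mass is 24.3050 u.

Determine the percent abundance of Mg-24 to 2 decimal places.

Let x and y be the fractions of Mg-24 and Mg-25. Then x + y = 1 − 0.1101 = 0.8899 and 23.9850x + 24.9858y = 24.3050 − 0.1101×25.9826 = 21.44431574.
Substituting: 23.9850x + 24.9858(0.8899 − x) = 21.44431574
(23.9850 − 24.9858)x = -0.79054768  ⇒  x = 0.78992, y = 0.09998
Mg-24: 78.99%, Mg-25: 10.00%.

78.99%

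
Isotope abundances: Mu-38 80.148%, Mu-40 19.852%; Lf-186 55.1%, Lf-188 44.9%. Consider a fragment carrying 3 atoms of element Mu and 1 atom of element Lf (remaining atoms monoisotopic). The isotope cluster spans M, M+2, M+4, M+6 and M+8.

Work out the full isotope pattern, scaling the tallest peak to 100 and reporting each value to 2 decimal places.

64.19 : 100.00 : 50.68 : 10.60 : 0.79

Element Mu pattern (n=3): 0.51484686 : 0.38256999 : 0.09475944 : 0.00782371
Element Lf pattern (n=1): 0.5510 : 0.4490
Convolve the two distributions (both contribute in 2-u steps):
  M: 0.51484686×0.5510 = 0.283681
  M+2: 0.51484686×0.4490 + 0.38256999×0.5510 = 0.441962
  M+4: 0.38256999×0.4490 + 0.09475944×0.5510 = 0.223986
  M+6: 0.09475944×0.4490 + 0.00782371×0.5510 = 0.046858
  M+8: 0.00782371×0.4490 = 0.003513
Scale to base peak (0.441962) = 100: 64.19 : 100.00 : 50.68 : 10.60 : 0.79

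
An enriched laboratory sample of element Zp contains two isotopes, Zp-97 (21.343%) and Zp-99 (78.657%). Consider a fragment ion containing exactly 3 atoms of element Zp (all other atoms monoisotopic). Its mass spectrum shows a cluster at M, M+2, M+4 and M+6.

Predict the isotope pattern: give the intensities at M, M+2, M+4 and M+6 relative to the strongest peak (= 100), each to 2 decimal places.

Each Zp atom is independently Zp-97 (p = 0.21343) or Zp-99 (q = 0.78657); the cluster is the binomial expansion (p + q)^3.
P(M) = 0.21343^3 = 0.009722
P(M+2) = 3 × 0.21343^2 × 0.78657^1 = 0.107490
P(M+4) = 3 × 0.21343^1 × 0.78657^2 = 0.396143
P(M+6) = 0.78657^3 = 0.486645
The M+6 peak is largest (0.486645); scaling to 100 gives 2.00 : 22.09 : 81.40 : 100.00.

2.00 : 22.09 : 81.40 : 100.00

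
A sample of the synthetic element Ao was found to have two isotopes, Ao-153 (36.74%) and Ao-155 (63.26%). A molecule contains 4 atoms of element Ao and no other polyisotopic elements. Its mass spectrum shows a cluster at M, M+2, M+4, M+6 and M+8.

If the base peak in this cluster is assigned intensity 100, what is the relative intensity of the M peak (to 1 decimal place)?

4.9

Term probabilities: M 0.0182, M+2 0.1255, M+4 0.3241, M+6 0.3720, M+8 0.1601. Base peak = M+6.
P(M+6) = C(4,3) × 0.3674^1 × 0.6326^3 = 4 × 0.3674 × 0.25315561 = 0.372037 (base)
P(M) = C(4,0) × 0.3674^4 × 0.6326^0 = 1 × 0.01822035 × 1.0000 = 0.018220
Relative intensity = 0.018220 / 0.372037 × 100 = 4.9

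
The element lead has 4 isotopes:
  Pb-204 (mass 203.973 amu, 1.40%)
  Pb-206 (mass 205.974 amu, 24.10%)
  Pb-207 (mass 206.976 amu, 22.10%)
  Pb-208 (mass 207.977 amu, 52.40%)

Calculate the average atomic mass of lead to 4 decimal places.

Ar = Σ fᵢ·mᵢ = 0.0140 × 203.973 + 0.2410 × 205.974 + 0.2210 × 206.976 + 0.5240 × 207.977
= 2.85562 + 49.63973 + 45.74170 + 108.97995 = 207.21700 amu

207.2170 amu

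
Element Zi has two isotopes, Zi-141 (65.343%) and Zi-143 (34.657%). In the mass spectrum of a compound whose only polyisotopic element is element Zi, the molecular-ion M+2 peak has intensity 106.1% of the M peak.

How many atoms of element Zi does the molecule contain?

2

With n Zi atoms, P(M+2)/P(M) = C(n,1)·p^(n−1)q / p^n = n·q/p = n · 0.34657/0.65343.
n = 1.061 × 0.65343/0.34657 = 2.00 ≈ 2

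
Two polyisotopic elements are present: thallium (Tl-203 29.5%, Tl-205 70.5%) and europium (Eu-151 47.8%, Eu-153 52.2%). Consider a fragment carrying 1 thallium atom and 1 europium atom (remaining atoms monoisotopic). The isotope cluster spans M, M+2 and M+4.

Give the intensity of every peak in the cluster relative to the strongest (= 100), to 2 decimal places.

28.72 : 100.00 : 74.95

Thallium pattern (n=1): 0.2950 : 0.7050
Europium pattern (n=1): 0.4780 : 0.5220
Convolve the two distributions (both contribute in 2-u steps):
  M: 0.2950×0.4780 = 0.141010
  M+2: 0.2950×0.5220 + 0.7050×0.4780 = 0.490980
  M+4: 0.7050×0.5220 = 0.368010
Scale to base peak (0.490980) = 100: 28.72 : 100.00 : 74.95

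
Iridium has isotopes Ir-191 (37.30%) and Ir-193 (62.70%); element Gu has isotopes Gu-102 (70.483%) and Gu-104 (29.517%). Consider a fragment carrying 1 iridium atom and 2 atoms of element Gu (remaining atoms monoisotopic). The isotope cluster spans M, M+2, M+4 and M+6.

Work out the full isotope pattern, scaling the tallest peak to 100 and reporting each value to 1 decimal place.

39.7 : 100.0 : 62.9 : 11.7

Iridium pattern (n=1): 0.3730 : 0.6270
Element Gu pattern (n=2): 0.49678533 : 0.41608934 : 0.08712533
Convolve the two distributions (both contribute in 2-u steps):
  M: 0.3730×0.49678533 = 0.185301
  M+2: 0.3730×0.41608934 + 0.6270×0.49678533 = 0.466686
  M+4: 0.3730×0.08712533 + 0.6270×0.41608934 = 0.293386
  M+6: 0.6270×0.08712533 = 0.054628
Scale to base peak (0.466686) = 100: 39.7 : 100.0 : 62.9 : 11.7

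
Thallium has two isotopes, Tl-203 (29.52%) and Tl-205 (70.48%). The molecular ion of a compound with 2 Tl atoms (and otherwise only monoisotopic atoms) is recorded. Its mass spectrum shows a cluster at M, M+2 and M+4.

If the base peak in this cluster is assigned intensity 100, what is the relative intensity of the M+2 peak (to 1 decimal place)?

83.8

(0.2952 + 0.7048)^2 gives M 0.0871, M+2 0.4161, M+4 0.4967; the largest is M+4.
P(M+4) = C(2,2) × 0.2952^0 × 0.7048^2 = 1 × 1.0000 × 0.49674304 = 0.496743 (base)
P(M+2) = C(2,1) × 0.2952^1 × 0.7048^1 = 2 × 0.2952 × 0.7048 = 0.416114
Relative intensity = 0.416114 / 0.496743 × 100 = 83.8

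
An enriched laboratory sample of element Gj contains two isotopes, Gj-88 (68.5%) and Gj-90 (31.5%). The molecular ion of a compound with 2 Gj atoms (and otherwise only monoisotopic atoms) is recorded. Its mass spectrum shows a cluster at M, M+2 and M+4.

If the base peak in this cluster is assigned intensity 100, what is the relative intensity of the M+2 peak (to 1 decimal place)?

92.0

Binomial terms of (0.685 + 0.315)^2: M 0.4692, M+2 0.4315, M+4 0.0992 → M is the base peak.
P(M) = C(2,0) × 0.685^2 × 0.315^0 = 1 × 0.469225 × 1.0000 = 0.469225 (base)
P(M+2) = C(2,1) × 0.685^1 × 0.315^1 = 2 × 0.6850 × 0.3150 = 0.431550
Relative intensity = 0.431550 / 0.469225 × 100 = 92.0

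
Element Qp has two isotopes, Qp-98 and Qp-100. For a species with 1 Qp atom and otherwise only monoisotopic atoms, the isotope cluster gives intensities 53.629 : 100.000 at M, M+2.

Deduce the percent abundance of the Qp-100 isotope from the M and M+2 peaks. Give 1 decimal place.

If p is the fraction of Qp that is Qp-98, then I(M+2)/I(M) = [C(1,1)·p^0·(1−p)] / p^1 = 1·(1−p)/p = 100.000/53.629 = 1.8647
(1−p)/p = 1.8647/1 = 1.8647  ⇒  p = 1/(1 + 1.8647) = 0.3491
Qp-98: 34.9%, Qp-100: 65.1%.

65.1%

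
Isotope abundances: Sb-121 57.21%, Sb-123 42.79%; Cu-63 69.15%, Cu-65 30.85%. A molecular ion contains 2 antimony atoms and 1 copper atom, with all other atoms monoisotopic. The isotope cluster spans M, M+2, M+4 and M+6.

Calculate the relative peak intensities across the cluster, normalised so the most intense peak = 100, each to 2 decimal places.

Antimony pattern (n=2): 0.32729841 : 0.48960318 : 0.18309841
Copper pattern (n=1): 0.6915 : 0.3085
Convolve the two distributions (both contribute in 2-u steps):
  M: 0.32729841×0.6915 = 0.226327
  M+2: 0.32729841×0.3085 + 0.48960318×0.6915 = 0.439532
  M+4: 0.48960318×0.3085 + 0.18309841×0.6915 = 0.277655
  M+6: 0.18309841×0.3085 = 0.056486
Scale to base peak (0.439532) = 100: 51.49 : 100.00 : 63.17 : 12.85

51.49 : 100.00 : 63.17 : 12.85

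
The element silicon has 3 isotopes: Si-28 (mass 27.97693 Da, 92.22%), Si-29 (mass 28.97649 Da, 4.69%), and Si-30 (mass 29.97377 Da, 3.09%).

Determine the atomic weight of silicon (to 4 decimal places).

28.0855 Da

Ar = Σ fᵢ·mᵢ = 0.9222 × 27.97693 + 0.0469 × 28.97649 + 0.0309 × 29.97377
= 25.800325 + 1.358997 + 0.926189 = 28.085511 Da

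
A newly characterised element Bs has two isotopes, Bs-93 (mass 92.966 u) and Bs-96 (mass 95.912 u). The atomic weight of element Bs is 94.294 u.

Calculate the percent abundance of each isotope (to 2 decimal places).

Bs-93: 54.92%, Bs-96: 45.08%

Let x be the fractional abundance of Bs-93; then Bs-96 has abundance 1 − x.
92.966·x + 95.912·(1 − x) = 94.294
(92.966 − 95.912)·x = 94.294 − 95.912
x = -1.618 / -2.946 = 0.54922 → 54.92% Bs-93, 45.08% Bs-96.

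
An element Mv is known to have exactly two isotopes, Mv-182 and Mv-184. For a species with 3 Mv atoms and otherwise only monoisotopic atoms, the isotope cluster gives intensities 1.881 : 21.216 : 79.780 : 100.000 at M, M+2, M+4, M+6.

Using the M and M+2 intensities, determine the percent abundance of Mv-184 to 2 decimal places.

If p is the fraction of Mv that is Mv-182, then I(M+2)/I(M) = [C(3,1)·p^2·(1−p)] / p^3 = 3·(1−p)/p = 21.216/1.881 = 11.2791
(1−p)/p = 11.2791/3 = 3.7597  ⇒  p = 1/(1 + 3.7597) = 0.2101
Mv-182: 21.01%, Mv-184: 78.99%.

78.99%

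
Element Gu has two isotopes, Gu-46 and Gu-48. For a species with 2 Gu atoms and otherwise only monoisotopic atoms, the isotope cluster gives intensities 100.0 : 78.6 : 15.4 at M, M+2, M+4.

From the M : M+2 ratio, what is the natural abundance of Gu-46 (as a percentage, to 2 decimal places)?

71.79%

Write p for the Gu-46 fraction. I(M+2)/I(M) = [C(2,1)·p^1·(1−p)] / p^2 = 2·(1−p)/p = 78.6/100.0 = 0.7860
(1−p)/p = 0.7860/2 = 0.3930  ⇒  p = 1/(1 + 0.3930) = 0.7179
Gu-46: 71.79%, Gu-48: 28.21%.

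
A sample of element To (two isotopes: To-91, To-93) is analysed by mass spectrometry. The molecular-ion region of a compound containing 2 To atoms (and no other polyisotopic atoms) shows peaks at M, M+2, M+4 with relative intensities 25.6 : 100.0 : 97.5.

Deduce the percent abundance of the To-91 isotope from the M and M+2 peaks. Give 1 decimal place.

If p is the fraction of To that is To-91, then I(M+2)/I(M) = [C(2,1)·p^1·(1−p)] / p^2 = 2·(1−p)/p = 100.0/25.6 = 3.9062
(1−p)/p = 3.9062/2 = 1.9531  ⇒  p = 1/(1 + 1.9531) = 0.3386
To-91: 33.9%, To-93: 66.1%.

33.9%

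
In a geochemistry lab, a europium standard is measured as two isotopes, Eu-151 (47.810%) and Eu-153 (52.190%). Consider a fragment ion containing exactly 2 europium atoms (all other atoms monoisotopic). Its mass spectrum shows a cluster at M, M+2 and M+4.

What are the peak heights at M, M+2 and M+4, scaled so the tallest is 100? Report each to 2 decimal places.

45.80 : 100.00 : 54.58

Each Eu atom is independently Eu-151 (p = 0.47810) or Eu-153 (q = 0.52190); the cluster is the binomial expansion (p + q)^2.
P(M) = 0.47810^2 = 0.228580
P(M+2) = 2 × 0.47810^1 × 0.52190^1 = 0.499041
P(M+4) = 0.52190^2 = 0.272380
The M+2 peak is largest (0.499041); scaling to 100 gives 45.80 : 100.00 : 54.58.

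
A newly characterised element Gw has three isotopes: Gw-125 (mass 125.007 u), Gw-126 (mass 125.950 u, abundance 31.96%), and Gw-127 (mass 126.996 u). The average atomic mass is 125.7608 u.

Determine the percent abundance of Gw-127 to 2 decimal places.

The remaining 68.04% is split between Gw-125 (fraction x) and Gw-127 (fraction 0.6804 − x).
Substituting: 125.007x + 126.996(0.6804 − x) = 85.50718
(125.007 − 126.996)x = -0.9008984  ⇒  x = 0.45294, y = 0.22746
Gw-125: 45.29%, Gw-127: 22.75%.

22.75%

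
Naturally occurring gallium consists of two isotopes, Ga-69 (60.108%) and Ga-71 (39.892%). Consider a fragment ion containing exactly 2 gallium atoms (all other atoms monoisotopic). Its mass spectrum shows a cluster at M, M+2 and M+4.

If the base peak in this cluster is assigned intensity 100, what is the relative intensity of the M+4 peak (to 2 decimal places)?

Binomial terms of (0.60108 + 0.39892)^2: M 0.3613, M+2 0.4796, M+4 0.1591 → M+2 is the base peak.
P(M+2) = C(2,1) × 0.60108^1 × 0.39892^1 = 2 × 0.60108 × 0.39892 = 0.479566 (base)
P(M+4) = C(2,2) × 0.60108^0 × 0.39892^2 = 1 × 1.0000 × 0.15913717 = 0.159137
Relative intensity = 0.159137 / 0.479566 × 100 = 33.18

33.18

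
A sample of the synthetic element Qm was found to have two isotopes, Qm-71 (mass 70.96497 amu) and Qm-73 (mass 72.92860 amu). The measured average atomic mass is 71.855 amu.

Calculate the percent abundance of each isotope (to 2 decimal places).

Qm-71: 54.67%, Qm-73: 45.33%

With x = fraction of Qm-71 (so Qm-73 is 1 − x):
70.96497·x + 72.92860·(1 − x) = 71.855
(70.96497 − 72.92860)·x = 71.855 − 72.92860
x = -1.07360 / -1.96363 = 0.54674 → 54.67% Qm-71, 45.33% Qm-73.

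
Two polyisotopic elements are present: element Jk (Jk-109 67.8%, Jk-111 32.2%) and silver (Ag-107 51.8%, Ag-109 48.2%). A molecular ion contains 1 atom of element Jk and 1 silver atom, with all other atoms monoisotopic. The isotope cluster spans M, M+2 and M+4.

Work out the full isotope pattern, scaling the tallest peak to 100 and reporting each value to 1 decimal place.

71.2 : 100.0 : 31.4

Element Jk pattern (n=1): 0.6780 : 0.3220
Silver pattern (n=1): 0.5180 : 0.4820
Convolve the two distributions (both contribute in 2-u steps):
  M: 0.6780×0.5180 = 0.351204
  M+2: 0.6780×0.4820 + 0.3220×0.5180 = 0.493592
  M+4: 0.3220×0.4820 = 0.155204
Scale to base peak (0.493592) = 100: 71.2 : 100.0 : 31.4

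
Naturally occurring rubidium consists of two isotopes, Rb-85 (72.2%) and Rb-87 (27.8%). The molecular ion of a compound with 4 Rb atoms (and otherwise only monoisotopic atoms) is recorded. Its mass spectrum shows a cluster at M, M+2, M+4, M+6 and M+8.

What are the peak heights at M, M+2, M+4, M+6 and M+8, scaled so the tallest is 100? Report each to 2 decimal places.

Expanding (0.722 + 0.278)^4:
P(M) = 0.722^4 = 0.271737
P(M+2) = 4 × 0.722^3 × 0.278^1 = 0.418520
P(M+4) = 6 × 0.722^2 × 0.278^2 = 0.241721
P(M+6) = 4 × 0.722^1 × 0.278^3 = 0.062049
P(M+8) = 0.278^4 = 0.005973
The M+2 peak is largest (0.418520); scaling to 100 gives 64.93 : 100.00 : 57.76 : 14.83 : 1.43.

64.93 : 100.00 : 57.76 : 14.83 : 1.43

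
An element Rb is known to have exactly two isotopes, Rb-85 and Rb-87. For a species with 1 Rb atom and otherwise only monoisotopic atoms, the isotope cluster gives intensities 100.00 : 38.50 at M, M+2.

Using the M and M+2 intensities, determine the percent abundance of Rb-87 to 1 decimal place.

If p is the fraction of Rb that is Rb-85, then I(M+2)/I(M) = [C(1,1)·p^0·(1−p)] / p^1 = 1·(1−p)/p = 38.50/100.00 = 0.3850
(1−p)/p = 0.3850/1 = 0.3850  ⇒  p = 1/(1 + 0.3850) = 0.7220
Rb-85: 72.2%, Rb-87: 27.8%.

27.8%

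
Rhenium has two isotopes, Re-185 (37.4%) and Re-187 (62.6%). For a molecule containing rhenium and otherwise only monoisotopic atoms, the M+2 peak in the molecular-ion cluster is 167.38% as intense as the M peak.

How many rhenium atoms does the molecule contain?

1

The M+2/M ratio from n Re atoms is n · q/p = n · 0.626/0.374.
n = 1.6738 × 0.374/0.626 = 1.00 ≈ 1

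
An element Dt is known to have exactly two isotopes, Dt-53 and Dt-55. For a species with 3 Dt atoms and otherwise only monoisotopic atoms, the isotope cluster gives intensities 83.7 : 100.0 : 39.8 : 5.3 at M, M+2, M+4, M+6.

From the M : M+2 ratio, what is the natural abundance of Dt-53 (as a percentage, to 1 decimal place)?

Write p for the Dt-53 fraction. I(M+2)/I(M) = [C(3,1)·p^2·(1−p)] / p^3 = 3·(1−p)/p = 100.0/83.7 = 1.1947
(1−p)/p = 1.1947/3 = 0.3982  ⇒  p = 1/(1 + 0.3982) = 0.7152
Dt-53: 71.5%, Dt-55: 28.5%.

71.5%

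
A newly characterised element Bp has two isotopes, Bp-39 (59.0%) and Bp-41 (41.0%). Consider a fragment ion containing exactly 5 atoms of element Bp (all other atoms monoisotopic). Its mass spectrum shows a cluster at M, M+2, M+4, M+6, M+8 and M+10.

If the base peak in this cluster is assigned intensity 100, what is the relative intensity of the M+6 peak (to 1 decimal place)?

Binomial terms of (0.590 + 0.410)^5: M 0.0715, M+2 0.2484, M+4 0.3452, M+6 0.2399, M+8 0.0834, M+10 0.0116 → M+4 is the base peak.
P(M+4) = C(5,2) × 0.590^3 × 0.410^2 = 10 × 0.205379 × 0.1681 = 0.345242 (base)
P(M+6) = C(5,3) × 0.590^2 × 0.410^3 = 10 × 0.3481 × 0.068921 = 0.239914
Relative intensity = 0.239914 / 0.345242 × 100 = 69.5

69.5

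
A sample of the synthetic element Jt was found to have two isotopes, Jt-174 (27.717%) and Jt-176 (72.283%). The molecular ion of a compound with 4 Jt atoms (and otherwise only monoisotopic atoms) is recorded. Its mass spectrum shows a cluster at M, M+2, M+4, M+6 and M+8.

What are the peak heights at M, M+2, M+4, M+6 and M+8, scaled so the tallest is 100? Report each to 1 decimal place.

1.4 : 14.7 : 57.5 : 100.0 : 65.2

Each Jt atom is independently Jt-174 (p = 0.27717) or Jt-176 (q = 0.72283); the cluster is the binomial expansion (p + q)^4.
P(M) = 0.27717^4 = 0.005902
P(M+2) = 4 × 0.27717^3 × 0.72283^1 = 0.061565
P(M+4) = 6 × 0.27717^2 × 0.72283^2 = 0.240833
P(M+6) = 4 × 0.27717^1 × 0.72283^3 = 0.418711
P(M+8) = 0.72283^4 = 0.272989
The M+6 peak is largest (0.418711); scaling to 100 gives 1.4 : 14.7 : 57.5 : 100.0 : 65.2.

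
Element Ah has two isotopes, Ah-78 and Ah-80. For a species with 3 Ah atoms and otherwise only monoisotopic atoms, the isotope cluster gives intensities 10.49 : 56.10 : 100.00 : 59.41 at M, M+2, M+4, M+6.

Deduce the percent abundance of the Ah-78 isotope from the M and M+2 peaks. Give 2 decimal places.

Let p = fractional abundance of Ah-78. I(M+2)/I(M) = [C(3,1)·p^2·(1−p)] / p^3 = 3·(1−p)/p = 56.10/10.49 = 5.3480
(1−p)/p = 5.3480/3 = 1.7827  ⇒  p = 1/(1 + 1.7827) = 0.3594
Ah-78: 35.94%, Ah-80: 64.06%.

35.94%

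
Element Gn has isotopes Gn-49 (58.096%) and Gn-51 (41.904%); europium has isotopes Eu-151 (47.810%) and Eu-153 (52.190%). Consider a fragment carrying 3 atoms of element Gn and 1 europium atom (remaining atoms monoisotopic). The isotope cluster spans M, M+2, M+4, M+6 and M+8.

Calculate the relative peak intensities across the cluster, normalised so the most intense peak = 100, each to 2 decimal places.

25.49 : 82.99 : 100.00 : 53.00 : 10.44

Element Gn pattern (n=3): 0.19608244 : 0.42429626 : 0.30604018 : 0.07358113
Europium pattern (n=1): 0.4781 : 0.5219
Convolve the two distributions (both contribute in 2-u steps):
  M: 0.19608244×0.4781 = 0.093747
  M+2: 0.19608244×0.5219 + 0.42429626×0.4781 = 0.305191
  M+4: 0.42429626×0.5219 + 0.30604018×0.4781 = 0.367758
  M+6: 0.30604018×0.5219 + 0.07358113×0.4781 = 0.194902
  M+8: 0.07358113×0.5219 = 0.038402
Scale to base peak (0.367758) = 100: 25.49 : 82.99 : 100.00 : 53.00 : 10.44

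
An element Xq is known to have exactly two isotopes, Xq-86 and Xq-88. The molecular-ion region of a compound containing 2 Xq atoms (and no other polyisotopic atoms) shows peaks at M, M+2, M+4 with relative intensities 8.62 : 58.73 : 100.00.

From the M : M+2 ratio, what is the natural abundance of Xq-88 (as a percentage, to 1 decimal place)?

77.3%

Let p = fractional abundance of Xq-86. I(M+2)/I(M) = [C(2,1)·p^1·(1−p)] / p^2 = 2·(1−p)/p = 58.73/8.62 = 6.8132
(1−p)/p = 6.8132/2 = 3.4066  ⇒  p = 1/(1 + 3.4066) = 0.2269
Xq-86: 22.7%, Xq-88: 77.3%.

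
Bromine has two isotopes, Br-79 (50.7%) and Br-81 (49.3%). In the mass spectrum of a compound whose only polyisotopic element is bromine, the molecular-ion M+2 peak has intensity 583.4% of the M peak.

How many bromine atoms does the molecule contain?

For n independent Br atoms, I(M+2)/I(M) = n · (abundance Br-81) / (abundance Br-79) = n · 0.493/0.507.
n = 5.834 × 0.507/0.493 = 6.00 ≈ 6

6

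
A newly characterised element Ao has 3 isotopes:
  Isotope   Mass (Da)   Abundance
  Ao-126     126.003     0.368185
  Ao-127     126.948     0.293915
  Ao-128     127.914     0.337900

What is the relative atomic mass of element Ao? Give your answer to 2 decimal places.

126.93 Da

Weight each isotope mass by its fractional abundance: 0.368185 × 126.003 + 0.293915 × 126.948 + 0.337900 × 127.914
= 46.3924 + 37.3119 + 43.2221 = 126.9264 Da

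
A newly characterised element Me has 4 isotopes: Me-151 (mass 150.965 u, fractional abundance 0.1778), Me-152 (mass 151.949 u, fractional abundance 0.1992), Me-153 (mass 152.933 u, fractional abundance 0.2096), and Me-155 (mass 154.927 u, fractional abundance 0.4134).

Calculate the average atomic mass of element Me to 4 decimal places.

The abundance-weighted mean is 0.1778 × 150.965 + 0.1992 × 151.949 + 0.2096 × 152.933 + 0.4134 × 154.927
= 26.84158 + 30.26824 + 32.05476 + 64.04682 = 153.21140 u

153.2114 u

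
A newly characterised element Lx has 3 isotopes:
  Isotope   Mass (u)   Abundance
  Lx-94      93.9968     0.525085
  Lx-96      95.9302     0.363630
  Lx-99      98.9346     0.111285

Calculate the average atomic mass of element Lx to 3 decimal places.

95.249 u

Ar = Σ fᵢ·mᵢ = 0.525085 × 93.9968 + 0.363630 × 95.9302 + 0.111285 × 98.9346
= 49.35631 + 34.88310 + 11.00994 = 95.24935 u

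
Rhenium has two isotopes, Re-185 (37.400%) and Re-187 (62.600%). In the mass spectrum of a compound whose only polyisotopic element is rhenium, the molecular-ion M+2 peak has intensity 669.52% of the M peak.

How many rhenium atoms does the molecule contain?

4

With n Re atoms, P(M+2)/P(M) = C(n,1)·p^(n−1)q / p^n = n·q/p = n · 0.62600/0.37400.
n = 6.6952 × 0.37400/0.62600 = 4.00 ≈ 4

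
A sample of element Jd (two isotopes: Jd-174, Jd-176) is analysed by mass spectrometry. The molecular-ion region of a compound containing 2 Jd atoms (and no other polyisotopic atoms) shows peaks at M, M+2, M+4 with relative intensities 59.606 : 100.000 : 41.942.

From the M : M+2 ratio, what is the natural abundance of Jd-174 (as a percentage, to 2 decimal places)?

54.38%

Write p for the Jd-174 fraction. I(M+2)/I(M) = [C(2,1)·p^1·(1−p)] / p^2 = 2·(1−p)/p = 100.000/59.606 = 1.6777
(1−p)/p = 1.6777/2 = 0.8388  ⇒  p = 1/(1 + 0.8388) = 0.5438
Jd-174: 54.38%, Jd-176: 45.62%.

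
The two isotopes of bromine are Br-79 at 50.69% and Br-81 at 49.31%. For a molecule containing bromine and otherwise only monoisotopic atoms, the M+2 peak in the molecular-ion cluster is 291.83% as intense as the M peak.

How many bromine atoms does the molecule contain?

With n Br atoms, P(M+2)/P(M) = C(n,1)·p^(n−1)q / p^n = n·q/p = n · 0.4931/0.5069.
n = 2.9183 × 0.5069/0.4931 = 3.00 ≈ 3

3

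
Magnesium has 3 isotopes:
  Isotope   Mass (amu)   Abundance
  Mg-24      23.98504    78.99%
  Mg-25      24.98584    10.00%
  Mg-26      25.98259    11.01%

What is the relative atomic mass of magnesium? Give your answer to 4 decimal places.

24.3051 amu

Average mass = Σ (abundance × isotope mass) = 0.7899 × 23.98504 + 0.1000 × 24.98584 + 0.1101 × 25.98259
= 18.945783 + 2.498584 + 2.860683 = 24.305050 amu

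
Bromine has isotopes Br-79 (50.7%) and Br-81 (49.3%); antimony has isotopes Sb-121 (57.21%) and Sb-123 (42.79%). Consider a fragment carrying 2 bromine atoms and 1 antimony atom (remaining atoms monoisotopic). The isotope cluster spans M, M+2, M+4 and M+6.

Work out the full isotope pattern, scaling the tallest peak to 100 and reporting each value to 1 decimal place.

37.1 : 100.0 : 89.1 : 26.3

Bromine pattern (n=2): 0.257049 : 0.499902 : 0.243049
Antimony pattern (n=1): 0.5721 : 0.4279
Convolve the two distributions (both contribute in 2-u steps):
  M: 0.257049×0.5721 = 0.147058
  M+2: 0.257049×0.4279 + 0.499902×0.5721 = 0.395985
  M+4: 0.499902×0.4279 + 0.243049×0.5721 = 0.352956
  M+6: 0.243049×0.4279 = 0.104001
Scale to base peak (0.395985) = 100: 37.1 : 100.0 : 89.1 : 26.3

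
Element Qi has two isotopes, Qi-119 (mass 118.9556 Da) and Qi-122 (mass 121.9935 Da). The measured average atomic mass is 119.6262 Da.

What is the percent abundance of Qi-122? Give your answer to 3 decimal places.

22.074%

Writing the weighted mean with unknown fraction x of Qi-119:
118.9556·x + 121.9935·(1 − x) = 119.6262
(118.9556 − 121.9935)·x = 119.6262 − 121.9935
x = -2.3673 / -3.0379 = 0.77926 → 77.926% Qi-119, 22.074% Qi-122.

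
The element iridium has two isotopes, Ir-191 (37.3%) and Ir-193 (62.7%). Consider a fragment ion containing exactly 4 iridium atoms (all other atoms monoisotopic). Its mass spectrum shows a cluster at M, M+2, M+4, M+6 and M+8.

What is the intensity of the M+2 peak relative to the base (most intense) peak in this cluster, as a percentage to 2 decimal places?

(0.373 + 0.627)^4 gives M 0.0194, M+2 0.1302, M+4 0.3282, M+6 0.3678, M+8 0.1546; the largest is M+6.
P(M+6) = C(4,3) × 0.373^1 × 0.627^3 = 4 × 0.3730 × 0.24649188 = 0.367766 (base)
P(M+2) = C(4,1) × 0.373^3 × 0.627^1 = 4 × 0.05189512 × 0.6270 = 0.130153
Relative intensity = 0.130153 / 0.367766 × 100 = 35.39

35.39%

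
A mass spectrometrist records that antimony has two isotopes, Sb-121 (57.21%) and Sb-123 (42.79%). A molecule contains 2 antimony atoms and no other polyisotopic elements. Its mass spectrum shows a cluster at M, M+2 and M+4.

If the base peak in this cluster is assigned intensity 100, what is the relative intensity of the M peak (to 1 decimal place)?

(0.5721 + 0.4279)^2 gives M 0.3273, M+2 0.4896, M+4 0.1831; the largest is M+2.
P(M+2) = C(2,1) × 0.5721^1 × 0.4279^1 = 2 × 0.5721 × 0.4279 = 0.489603 (base)
P(M) = C(2,0) × 0.5721^2 × 0.4279^0 = 1 × 0.32729841 × 1.0000 = 0.327298
Relative intensity = 0.327298 / 0.489603 × 100 = 66.8

66.8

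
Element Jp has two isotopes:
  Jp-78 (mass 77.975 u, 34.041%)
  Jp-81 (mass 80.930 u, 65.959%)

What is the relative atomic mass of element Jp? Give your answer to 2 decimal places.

79.92 u

Ar = Σ fᵢ·mᵢ = 0.34041 × 77.975 + 0.65959 × 80.930
= 26.5435 + 53.3806 = 79.9241 u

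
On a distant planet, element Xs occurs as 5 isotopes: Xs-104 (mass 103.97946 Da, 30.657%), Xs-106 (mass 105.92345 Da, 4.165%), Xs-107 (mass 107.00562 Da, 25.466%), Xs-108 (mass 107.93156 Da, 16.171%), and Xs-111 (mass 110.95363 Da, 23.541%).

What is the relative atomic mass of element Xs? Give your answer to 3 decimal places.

107.112 Da

Weight each isotope mass by its fractional abundance: 0.30657 × 103.97946 + 0.04165 × 105.92345 + 0.25466 × 107.00562 + 0.16171 × 107.93156 + 0.23541 × 110.95363
= 31.876983 + 4.411712 + 27.250051 + 17.453613 + 26.119594 = 107.111953 Da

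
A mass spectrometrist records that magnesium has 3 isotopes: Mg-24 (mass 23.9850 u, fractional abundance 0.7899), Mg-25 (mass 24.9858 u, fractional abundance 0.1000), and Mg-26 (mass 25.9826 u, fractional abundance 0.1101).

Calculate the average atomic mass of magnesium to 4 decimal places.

24.3050 u

Ar = Σ fᵢ·mᵢ = 0.7899 × 23.9850 + 0.1000 × 24.9858 + 0.1101 × 25.9826
= 18.94575 + 2.49858 + 2.86068 = 24.30501 u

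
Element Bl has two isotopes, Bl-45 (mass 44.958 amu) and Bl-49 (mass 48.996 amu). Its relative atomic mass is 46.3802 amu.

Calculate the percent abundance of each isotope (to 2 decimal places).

With x = fraction of Bl-45 (so Bl-49 is 1 − x):
44.958·x + 48.996·(1 − x) = 46.3802
(44.958 − 48.996)·x = 46.3802 − 48.996
x = -2.6158 / -4.038 = 0.64780 → 64.78% Bl-45, 35.22% Bl-49.

Bl-45: 64.78%, Bl-49: 35.22%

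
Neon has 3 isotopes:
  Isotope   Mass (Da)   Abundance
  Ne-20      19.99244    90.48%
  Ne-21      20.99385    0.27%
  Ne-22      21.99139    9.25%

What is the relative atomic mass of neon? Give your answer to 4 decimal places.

20.1800 Da

Average mass = Σ (abundance × isotope mass) = 0.9048 × 19.99244 + 0.0027 × 20.99385 + 0.0925 × 21.99139
= 18.089160 + 0.056683 + 2.034204 = 20.180047 Da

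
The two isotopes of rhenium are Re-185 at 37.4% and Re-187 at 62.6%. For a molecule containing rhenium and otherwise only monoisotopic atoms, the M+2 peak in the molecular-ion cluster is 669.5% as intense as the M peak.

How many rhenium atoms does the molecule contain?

The M+2/M ratio from n Re atoms is n · q/p = n · 0.626/0.374.
n = 6.695 × 0.374/0.626 = 4.00 ≈ 4

4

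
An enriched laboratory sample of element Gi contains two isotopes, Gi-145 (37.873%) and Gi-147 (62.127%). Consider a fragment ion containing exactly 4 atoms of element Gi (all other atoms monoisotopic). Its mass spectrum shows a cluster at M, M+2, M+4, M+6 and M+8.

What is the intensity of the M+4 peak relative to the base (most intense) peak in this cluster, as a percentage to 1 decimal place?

Binomial terms of (0.37873 + 0.62127)^4: M 0.0206, M+2 0.1350, M+4 0.3322, M+6 0.3633, M+8 0.1490 → M+6 is the base peak.
P(M+6) = C(4,3) × 0.37873^1 × 0.62127^3 = 4 × 0.37873 × 0.23979557 = 0.363271 (base)
P(M+4) = C(4,2) × 0.37873^2 × 0.62127^2 = 6 × 0.14343641 × 0.38597641 = 0.332178
Relative intensity = 0.332178 / 0.363271 × 100 = 91.4

91.4%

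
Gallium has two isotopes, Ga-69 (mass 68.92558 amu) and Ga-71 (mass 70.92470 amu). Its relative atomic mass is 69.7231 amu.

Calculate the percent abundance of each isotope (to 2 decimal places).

Ga-69: 60.11%, Ga-71: 39.89%

Writing the weighted mean with unknown fraction x of Ga-69:
68.92558·x + 70.92470·(1 − x) = 69.7231
(68.92558 − 70.92470)·x = 69.7231 − 70.92470
x = -1.20160 / -1.99912 = 0.60106 → 60.11% Ga-69, 39.89% Ga-71.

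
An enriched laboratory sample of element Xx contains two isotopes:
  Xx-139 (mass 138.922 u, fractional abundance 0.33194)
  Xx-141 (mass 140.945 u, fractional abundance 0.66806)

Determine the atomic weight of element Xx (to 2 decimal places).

140.27 u

The abundance-weighted mean is 0.33194 × 138.922 + 0.66806 × 140.945
= 46.1138 + 94.1597 = 140.2735 u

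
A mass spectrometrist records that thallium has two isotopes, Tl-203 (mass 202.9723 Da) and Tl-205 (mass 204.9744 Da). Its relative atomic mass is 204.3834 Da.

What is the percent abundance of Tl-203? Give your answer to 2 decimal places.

With x = fraction of Tl-203 (so Tl-205 is 1 − x):
202.9723·x + 204.9744·(1 − x) = 204.3834
(202.9723 − 204.9744)·x = 204.3834 − 204.9744
x = -0.5910 / -2.0021 = 0.29519 → 29.52% Tl-203, 70.48% Tl-205.

29.52%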